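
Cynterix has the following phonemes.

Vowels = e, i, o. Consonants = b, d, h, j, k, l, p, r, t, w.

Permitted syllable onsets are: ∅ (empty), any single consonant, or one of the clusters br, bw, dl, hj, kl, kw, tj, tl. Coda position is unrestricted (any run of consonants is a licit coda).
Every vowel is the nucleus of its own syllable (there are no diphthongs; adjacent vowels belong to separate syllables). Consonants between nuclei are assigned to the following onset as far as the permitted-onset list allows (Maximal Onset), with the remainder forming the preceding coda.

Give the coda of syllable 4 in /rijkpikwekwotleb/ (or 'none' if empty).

The vowels are i, i, e, o, e — 5 nuclei, so 5 syllables.
V1 /i/ – V2 /i/: cluster /jkp/ — the longest permitted-onset suffix is /p/; onset = /p/, preceding coda = /jk/.
V2 /i/ – V3 /e/: cluster /kw/ — /kw/ is itself a permitted onset, so the whole cluster goes right; preceding coda = ∅.
V3 /e/ – V4 /o/: /kw/ is a licit onset in full, so it all attaches to the next syllable.
V4 /o/ – V5 /e/: cluster /tl/ — /tl/ is itself a permitted onset, so the whole cluster goes right; preceding coda = ∅.
Syllabification: rijk.pi.kwe.kwo.tleb.
Syllable 4 is /kwo/: onset /kw/, nucleus /o/, coda ∅.

none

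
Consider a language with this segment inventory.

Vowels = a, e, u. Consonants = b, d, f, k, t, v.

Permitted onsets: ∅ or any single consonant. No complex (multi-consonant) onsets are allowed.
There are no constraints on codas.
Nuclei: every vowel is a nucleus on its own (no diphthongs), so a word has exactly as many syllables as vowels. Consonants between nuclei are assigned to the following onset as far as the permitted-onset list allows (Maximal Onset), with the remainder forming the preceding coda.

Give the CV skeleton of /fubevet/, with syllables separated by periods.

CV.CV.CVC

Nuclei (vowels): u, e, e → 3 syllables.
V1 /u/ – V2 /e/: just /b/ — single C goes to the following onset.
V2 /e/ – V3 /e/: /v/ → onset of the next syllable (single consonants are always licit onsets).
Putting it together: fu.be.vet.
Mapping each syllable to C/V: /fu/ → CV, /be/ → CV, /vet/ → CVC.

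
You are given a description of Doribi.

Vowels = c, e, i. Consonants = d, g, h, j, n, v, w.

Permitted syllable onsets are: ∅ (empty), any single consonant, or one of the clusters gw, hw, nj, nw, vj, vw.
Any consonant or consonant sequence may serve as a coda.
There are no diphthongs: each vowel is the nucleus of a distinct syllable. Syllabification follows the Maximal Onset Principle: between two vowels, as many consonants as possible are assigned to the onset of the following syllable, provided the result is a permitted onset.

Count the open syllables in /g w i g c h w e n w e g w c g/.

4

Nuclei (vowels): i, c, e, e, c → 5 syllables.
σ1/σ2 boundary: just /g/ — single C goes to the following onset.
σ2/σ3 boundary: cluster /hw/ — /hw/ is itself a permitted onset, so the whole cluster goes right; preceding coda = ∅.
σ3/σ4 boundary: cluster /nw/ — /nw/ is itself a permitted onset, so the whole cluster goes right; preceding coda = ∅.
σ4/σ5 boundary: cluster /gw/ — /gw/ is itself a permitted onset, so the whole cluster goes right; preceding coda = ∅.
So the parse is gwi.gc.hwe.nwe.gwcg.
Classifying each syllable: /gwi/ (open), /gc/ (open), /hwe/ (open), /nwe/ (open), /gwcg/ (closed).
Open syllables: 4.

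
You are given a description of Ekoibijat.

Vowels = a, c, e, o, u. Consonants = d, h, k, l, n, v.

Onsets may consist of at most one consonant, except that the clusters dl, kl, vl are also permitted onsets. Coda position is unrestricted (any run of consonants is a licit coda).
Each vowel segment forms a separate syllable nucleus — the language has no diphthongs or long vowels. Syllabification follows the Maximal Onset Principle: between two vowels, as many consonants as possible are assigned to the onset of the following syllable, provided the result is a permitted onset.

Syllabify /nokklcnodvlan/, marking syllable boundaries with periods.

The vowels are o, c, o, a — 4 nuclei, so 4 syllables.
V1 /o/ – V2 /c/: cluster /kkl/ — the longest permitted-onset suffix is /kl/; onset = /kl/, preceding coda = /k/.
V2 /c/ – V3 /o/: /n/ → onset of the next syllable (single consonants are always licit onsets).
V3 /o/ – V4 /a/: /dvl/ — longest licit onset from the right is /vl/, leaving /d/ as coda.

nok.klc.nod.vlan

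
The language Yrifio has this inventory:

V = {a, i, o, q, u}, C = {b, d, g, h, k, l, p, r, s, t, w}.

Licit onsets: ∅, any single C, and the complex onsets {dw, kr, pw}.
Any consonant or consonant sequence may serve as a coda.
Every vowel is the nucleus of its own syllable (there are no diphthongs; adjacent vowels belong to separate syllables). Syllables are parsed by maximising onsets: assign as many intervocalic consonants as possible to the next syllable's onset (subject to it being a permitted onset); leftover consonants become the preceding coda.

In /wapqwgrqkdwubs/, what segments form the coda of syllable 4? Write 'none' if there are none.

bs

Nuclei (vowels): a, q, q, u → 4 syllables.
/a…q/ gap (V1→V2): just /p/ — single C goes to the following onset.
/q…q/ gap (V2→V3): cluster /wgr/ — the longest permitted-onset suffix is /r/; onset = /r/, preceding coda = /wg/.
/q…u/ gap (V3→V4): cluster /kdw/ — the longest permitted-onset suffix is /dw/; onset = /dw/, preceding coda = /k/.
Result: wa.pqwg.rqk.dwubs.
Syllable 4 is /dwubs/: onset /dw/, nucleus /u/, coda /bs/.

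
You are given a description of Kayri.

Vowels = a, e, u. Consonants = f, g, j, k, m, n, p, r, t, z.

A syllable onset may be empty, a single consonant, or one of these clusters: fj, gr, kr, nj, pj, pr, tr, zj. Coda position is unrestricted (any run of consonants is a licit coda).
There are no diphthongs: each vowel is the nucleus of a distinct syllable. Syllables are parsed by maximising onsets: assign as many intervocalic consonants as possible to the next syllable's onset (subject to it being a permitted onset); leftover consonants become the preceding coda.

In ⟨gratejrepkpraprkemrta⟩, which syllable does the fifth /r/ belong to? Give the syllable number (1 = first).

The vowels are a, e, e, a, e, a — 6 nuclei, so 6 syllables.
/a…e/ gap (V1→V2): /t/ → onset of the next syllable (single consonants are always licit onsets).
/e…e/ gap (V2→V3): /jr/; trying suffixes from longest down, /r/ is the first permitted one, so coda /j/ | onset /r/.
/e…a/ gap (V3→V4): cluster /pkpr/ — the longest permitted-onset suffix is /pr/; onset = /pr/, preceding coda = /pk/.
/a…e/ gap (V4→V5): /prk/ splits as /pr/ + /k/ (/k/ is the longest suffix that is a licit onset).
/e…a/ gap (V5→V6): /mrt/; trying suffixes from longest down, /t/ is the first permitted one, so coda /mr/ | onset /t/.
Result: gra.tej.repk.prapr.kemr.ta.
The fifth /r/ is in the coda of syllable 5 (/kemr/).

5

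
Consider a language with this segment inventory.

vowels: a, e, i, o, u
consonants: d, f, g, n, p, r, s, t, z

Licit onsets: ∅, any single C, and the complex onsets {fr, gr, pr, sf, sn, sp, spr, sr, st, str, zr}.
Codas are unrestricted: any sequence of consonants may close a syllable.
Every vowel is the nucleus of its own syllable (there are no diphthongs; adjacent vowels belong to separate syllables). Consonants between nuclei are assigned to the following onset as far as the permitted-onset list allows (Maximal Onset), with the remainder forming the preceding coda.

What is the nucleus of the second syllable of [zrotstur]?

Nuclei (vowels): o, u → 2 syllables.
The second nucleus (vowel 2 from the left) is /u/.

u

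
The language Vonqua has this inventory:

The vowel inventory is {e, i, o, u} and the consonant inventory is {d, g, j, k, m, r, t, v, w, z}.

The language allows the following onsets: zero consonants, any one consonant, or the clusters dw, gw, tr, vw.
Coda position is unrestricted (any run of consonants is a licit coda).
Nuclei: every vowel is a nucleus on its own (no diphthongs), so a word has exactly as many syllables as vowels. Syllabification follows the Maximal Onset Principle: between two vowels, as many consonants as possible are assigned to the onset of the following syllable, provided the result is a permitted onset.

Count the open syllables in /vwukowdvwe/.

Nuclei (vowels): u, o, e → 3 syllables.
/u…o/ gap (V1→V2): /k/ → onset of the next syllable (single consonants are always licit onsets).
/o…e/ gap (V2→V3): cluster /wdvw/ — the longest permitted-onset suffix is /vw/; onset = /vw/, preceding coda = /wd/.
Result: vwu.kowd.vwe.
Classifying each syllable: /vwu/ (open), /kowd/ (closed), /vwe/ (open).
Open syllables: 2.

2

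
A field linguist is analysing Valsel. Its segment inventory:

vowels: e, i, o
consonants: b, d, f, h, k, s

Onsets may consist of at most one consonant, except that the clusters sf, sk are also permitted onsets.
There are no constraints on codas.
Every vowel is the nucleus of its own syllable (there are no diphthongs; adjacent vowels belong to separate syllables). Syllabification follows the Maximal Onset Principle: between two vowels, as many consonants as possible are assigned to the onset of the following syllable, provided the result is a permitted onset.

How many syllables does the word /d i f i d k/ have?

Vowels present: i, i; each is a nucleus, giving 2 syllables.

2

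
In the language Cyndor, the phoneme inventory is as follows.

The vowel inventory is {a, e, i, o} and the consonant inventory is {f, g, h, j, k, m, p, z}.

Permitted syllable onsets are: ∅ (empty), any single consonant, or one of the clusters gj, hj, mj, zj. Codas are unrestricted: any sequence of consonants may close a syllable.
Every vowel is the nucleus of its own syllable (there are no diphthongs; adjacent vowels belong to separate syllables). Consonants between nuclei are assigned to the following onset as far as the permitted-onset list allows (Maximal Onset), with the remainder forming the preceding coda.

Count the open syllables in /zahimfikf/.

Nuclei (vowels): a, i, i → 3 syllables.
σ1/σ2 boundary: just /h/ — single C goes to the following onset.
σ2/σ3 boundary: cluster /mf/ — the longest permitted-onset suffix is /f/; onset = /f/, preceding coda = /m/.
Syllabification: za.him.fikf.
Classifying each syllable: /za/ (open), /him/ (closed), /fikf/ (closed).
Open syllables: 1.

1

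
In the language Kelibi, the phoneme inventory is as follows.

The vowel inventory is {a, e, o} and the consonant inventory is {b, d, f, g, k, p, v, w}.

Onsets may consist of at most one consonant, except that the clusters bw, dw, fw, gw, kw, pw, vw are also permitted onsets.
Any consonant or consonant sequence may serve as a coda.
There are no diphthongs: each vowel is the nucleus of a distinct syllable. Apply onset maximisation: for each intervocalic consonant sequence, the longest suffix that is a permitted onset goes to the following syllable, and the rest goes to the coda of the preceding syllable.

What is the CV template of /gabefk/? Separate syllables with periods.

CV.CVCC

Nuclei (vowels): a, e → 2 syllables.
σ1/σ2 boundary: just /b/ — single C goes to the following onset.
So the parse is ga.befk.
Mapping each syllable to C/V: /ga/ → CV, /befk/ → CVCC.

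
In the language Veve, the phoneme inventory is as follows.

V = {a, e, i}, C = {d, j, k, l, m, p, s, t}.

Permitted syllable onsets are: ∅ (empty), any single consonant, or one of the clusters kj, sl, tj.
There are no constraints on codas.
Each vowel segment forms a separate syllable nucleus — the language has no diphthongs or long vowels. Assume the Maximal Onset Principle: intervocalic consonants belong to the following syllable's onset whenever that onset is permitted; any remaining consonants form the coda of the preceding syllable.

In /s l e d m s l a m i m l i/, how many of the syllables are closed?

The vowels are e, a, i, i — 4 nuclei, so 4 syllables.
σ1/σ2 boundary: /dmsl/; trying suffixes from longest down, /sl/ is the first permitted one, so coda /dm/ | onset /sl/.
σ2/σ3 boundary: /m/ is a single consonant, so it becomes the next onset.
σ3/σ4 boundary: /ml/ splits as /m/ + /l/ (/l/ is the longest suffix that is a licit onset).
Syllabification: sledm.sla.mim.li.
Classifying each syllable: /sledm/ (closed), /sla/ (open), /mim/ (closed), /li/ (open).
Closed syllables: 2.

2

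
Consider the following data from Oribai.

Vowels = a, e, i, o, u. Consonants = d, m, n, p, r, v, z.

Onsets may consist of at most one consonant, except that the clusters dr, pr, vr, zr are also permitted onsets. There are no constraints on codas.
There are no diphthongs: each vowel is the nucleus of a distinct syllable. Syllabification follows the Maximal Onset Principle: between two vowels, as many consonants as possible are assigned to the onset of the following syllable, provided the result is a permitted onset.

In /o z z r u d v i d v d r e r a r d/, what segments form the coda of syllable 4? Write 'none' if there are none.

The vowels are o, u, i, e, a — 5 nuclei, so 5 syllables.
Between /o/ (V1) and /u/ (V2): /zzr/; trying suffixes from longest down, /zr/ is the first permitted one, so coda /z/ | onset /zr/.
Between /u/ (V2) and /i/ (V3): cluster /dv/ — the longest permitted-onset suffix is /v/; onset = /v/, preceding coda = /d/.
Between /i/ (V3) and /e/ (V4): /dvdr/ splits as /dv/ + /dr/ (/dr/ is the longest suffix that is a licit onset).
Between /e/ (V4) and /a/ (V5): /r/ is a single consonant, so it becomes the next onset.
Putting it together: oz.zrud.vidv.dre.rard.
Syllable 4 is /dre/: onset /dr/, nucleus /e/, coda ∅.

none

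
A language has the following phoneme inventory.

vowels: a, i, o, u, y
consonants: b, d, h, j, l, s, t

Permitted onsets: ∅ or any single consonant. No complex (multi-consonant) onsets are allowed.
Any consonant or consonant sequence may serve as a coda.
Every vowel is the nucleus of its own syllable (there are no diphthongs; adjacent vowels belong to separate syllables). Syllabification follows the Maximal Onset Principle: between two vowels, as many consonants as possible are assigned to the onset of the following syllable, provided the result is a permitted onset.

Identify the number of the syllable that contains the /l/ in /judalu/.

3

The vowels are u, a, u — 3 nuclei, so 3 syllables.
σ1/σ2 boundary: just /d/ — single C goes to the following onset.
σ2/σ3 boundary: /l/ → onset of the next syllable (single consonants are always licit onsets).
Syllabification: ju.da.lu.
The /l/ is in the onset of syllable 3 (/lu/).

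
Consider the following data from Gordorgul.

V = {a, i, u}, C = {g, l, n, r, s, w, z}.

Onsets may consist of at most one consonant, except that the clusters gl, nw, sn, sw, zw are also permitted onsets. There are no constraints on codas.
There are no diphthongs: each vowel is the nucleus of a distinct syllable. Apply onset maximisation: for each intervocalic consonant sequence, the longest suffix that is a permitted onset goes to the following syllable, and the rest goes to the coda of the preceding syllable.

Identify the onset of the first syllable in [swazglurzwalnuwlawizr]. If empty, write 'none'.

Vowels present: a, u, a, u, a, i; each is a nucleus, giving 6 syllables.
/a…u/ gap (V1→V2): cluster /zgl/ — the longest permitted-onset suffix is /gl/; onset = /gl/, preceding coda = /z/.
/u…a/ gap (V2→V3): /rzw/; trying suffixes from longest down, /zw/ is the first permitted one, so coda /r/ | onset /zw/.
/a…u/ gap (V3→V4): /ln/; trying suffixes from longest down, /n/ is the first permitted one, so coda /l/ | onset /n/.
/u…a/ gap (V4→V5): /wl/; trying suffixes from longest down, /l/ is the first permitted one, so coda /w/ | onset /l/.
/a…i/ gap (V5→V6): /w/ is a single consonant, so it becomes the next onset.
Syllabification: swaz.glur.zwal.nuw.la.wizr.
Syllable 1 is /swaz/: onset /sw/, nucleus /a/, coda /z/.

sw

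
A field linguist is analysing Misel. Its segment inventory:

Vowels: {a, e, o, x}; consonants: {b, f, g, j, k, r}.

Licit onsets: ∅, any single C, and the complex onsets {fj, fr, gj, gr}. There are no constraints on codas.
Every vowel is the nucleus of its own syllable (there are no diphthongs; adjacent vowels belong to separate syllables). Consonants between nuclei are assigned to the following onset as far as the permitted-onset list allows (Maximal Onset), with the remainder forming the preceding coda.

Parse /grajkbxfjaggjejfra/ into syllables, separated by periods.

grajk.bx.fjag.gjej.fra

Vowels present: a, x, a, e, a; each is a nucleus, giving 5 syllables.
/a…x/ gap (V1→V2): /jkb/; trying suffixes from longest down, /b/ is the first permitted one, so coda /jk/ | onset /b/.
/x…a/ gap (V2→V3): cluster /fj/ — /fj/ is itself a permitted onset, so the whole cluster goes right; preceding coda = ∅.
/a…e/ gap (V3→V4): cluster /ggj/ — the longest permitted-onset suffix is /gj/; onset = /gj/, preceding coda = /g/.
/e…a/ gap (V4→V5): cluster /jfr/ — the longest permitted-onset suffix is /fr/; onset = /fr/, preceding coda = /j/.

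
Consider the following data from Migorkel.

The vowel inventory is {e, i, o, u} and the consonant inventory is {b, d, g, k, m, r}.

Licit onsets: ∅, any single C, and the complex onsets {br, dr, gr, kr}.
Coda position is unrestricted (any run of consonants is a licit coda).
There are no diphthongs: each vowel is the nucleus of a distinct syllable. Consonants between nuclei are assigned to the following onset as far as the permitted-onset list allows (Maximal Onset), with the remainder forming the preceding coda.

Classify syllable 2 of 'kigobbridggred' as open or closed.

closed

Nuclei (vowels): i, o, i, e → 4 syllables.
σ1/σ2 boundary: /g/ is a single consonant, so it becomes the next onset.
σ2/σ3 boundary: /bbr/ splits as /b/ + /br/ (/br/ is the longest suffix that is a licit onset).
σ3/σ4 boundary: /dggr/ — longest licit onset from the right is /gr/, leaving /dg/ as coda.
Result: ki.gob.bridg.gred.
Syllable 2 is /gob/ with coda /b/, so it is closed.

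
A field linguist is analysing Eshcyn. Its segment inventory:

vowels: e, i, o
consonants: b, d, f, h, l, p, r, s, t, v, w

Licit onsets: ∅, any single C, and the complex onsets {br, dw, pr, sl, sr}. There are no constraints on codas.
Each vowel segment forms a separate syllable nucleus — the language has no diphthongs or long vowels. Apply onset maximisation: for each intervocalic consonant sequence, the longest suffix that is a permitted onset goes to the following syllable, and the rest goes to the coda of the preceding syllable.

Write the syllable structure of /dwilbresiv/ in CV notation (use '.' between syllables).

CCVC.CCV.CVC

Vowels present: i, e, i; each is a nucleus, giving 3 syllables.
Between /i/ (V1) and /e/ (V2): /lbr/ — longest licit onset from the right is /br/, leaving /l/ as coda.
Between /e/ (V2) and /i/ (V3): /s/ → onset of the next syllable (single consonants are always licit onsets).
So the parse is dwil.bre.siv.
Mapping each syllable to C/V: /dwil/ → CCVC, /bre/ → CCV, /siv/ → CVC.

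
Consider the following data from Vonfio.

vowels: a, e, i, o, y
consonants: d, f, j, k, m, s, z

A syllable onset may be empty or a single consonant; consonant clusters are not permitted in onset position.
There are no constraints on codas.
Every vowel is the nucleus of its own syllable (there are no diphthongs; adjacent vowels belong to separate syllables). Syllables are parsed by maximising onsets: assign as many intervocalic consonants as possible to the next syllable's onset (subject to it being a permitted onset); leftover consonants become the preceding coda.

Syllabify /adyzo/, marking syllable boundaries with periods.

a.dy.zo

The vowels are a, y, o — 3 nuclei, so 3 syllables.
V1 /a/ – V2 /y/: /d/ → onset of the next syllable (single consonants are always licit onsets).
V2 /y/ – V3 /o/: /z/ → onset of the next syllable (single consonants are always licit onsets).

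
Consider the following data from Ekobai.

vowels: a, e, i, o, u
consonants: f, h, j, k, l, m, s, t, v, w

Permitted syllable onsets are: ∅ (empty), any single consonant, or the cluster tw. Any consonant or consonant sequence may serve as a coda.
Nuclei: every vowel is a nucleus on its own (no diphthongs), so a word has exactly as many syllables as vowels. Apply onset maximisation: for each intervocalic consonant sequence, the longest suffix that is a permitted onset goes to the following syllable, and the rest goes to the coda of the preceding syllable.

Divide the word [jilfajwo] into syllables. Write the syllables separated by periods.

Nuclei (vowels): i, a, o → 3 syllables.
/i…a/ gap (V1→V2): /lf/ splits as /l/ + /f/ (/f/ is the longest suffix that is a licit onset).
/a…o/ gap (V2→V3): cluster /jw/ — the longest permitted-onset suffix is /w/; onset = /w/, preceding coda = /j/.

jil.faj.wo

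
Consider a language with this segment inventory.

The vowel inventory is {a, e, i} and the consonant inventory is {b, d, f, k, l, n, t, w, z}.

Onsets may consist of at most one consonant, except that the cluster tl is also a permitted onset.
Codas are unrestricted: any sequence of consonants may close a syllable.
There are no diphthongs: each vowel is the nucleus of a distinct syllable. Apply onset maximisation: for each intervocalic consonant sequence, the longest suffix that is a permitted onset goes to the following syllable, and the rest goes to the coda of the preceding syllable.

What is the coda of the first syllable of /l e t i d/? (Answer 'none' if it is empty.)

none

Nuclei (vowels): e, i → 2 syllables.
Between /e/ (V1) and /i/ (V2): just /t/ — single C goes to the following onset.
Result: le.tid.
Syllable 1 is /le/: onset /l/, nucleus /e/, coda ∅.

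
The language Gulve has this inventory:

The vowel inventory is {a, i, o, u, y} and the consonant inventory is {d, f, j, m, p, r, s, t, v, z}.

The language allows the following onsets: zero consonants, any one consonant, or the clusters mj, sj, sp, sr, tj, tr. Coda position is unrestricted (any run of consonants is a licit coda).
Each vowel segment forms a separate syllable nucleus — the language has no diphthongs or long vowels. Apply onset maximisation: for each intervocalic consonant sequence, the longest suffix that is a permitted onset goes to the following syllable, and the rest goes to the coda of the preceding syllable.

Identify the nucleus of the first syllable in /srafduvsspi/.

a

Nuclei (vowels): a, u, i → 3 syllables.
The first nucleus (vowel 1 from the left) is /a/.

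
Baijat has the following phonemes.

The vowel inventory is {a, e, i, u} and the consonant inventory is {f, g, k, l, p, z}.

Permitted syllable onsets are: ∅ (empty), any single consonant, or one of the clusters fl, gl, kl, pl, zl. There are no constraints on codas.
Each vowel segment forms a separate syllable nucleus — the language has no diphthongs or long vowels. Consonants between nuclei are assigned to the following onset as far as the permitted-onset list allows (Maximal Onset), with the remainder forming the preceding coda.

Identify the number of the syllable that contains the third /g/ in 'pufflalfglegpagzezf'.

Nuclei (vowels): u, a, e, a, e → 5 syllables.
V1 /u/ – V2 /a/: /ffl/ splits as /f/ + /fl/ (/fl/ is the longest suffix that is a licit onset).
V2 /a/ – V3 /e/: /lfgl/ splits as /lf/ + /gl/ (/gl/ is the longest suffix that is a licit onset).
V3 /e/ – V4 /a/: /gp/ splits as /g/ + /p/ (/p/ is the longest suffix that is a licit onset).
V4 /a/ – V5 /e/: /gz/; trying suffixes from longest down, /z/ is the first permitted one, so coda /g/ | onset /z/.
Syllabification: puf.flalf.gleg.pag.zezf.
The third /g/ is in the coda of syllable 4 (/pag/).

4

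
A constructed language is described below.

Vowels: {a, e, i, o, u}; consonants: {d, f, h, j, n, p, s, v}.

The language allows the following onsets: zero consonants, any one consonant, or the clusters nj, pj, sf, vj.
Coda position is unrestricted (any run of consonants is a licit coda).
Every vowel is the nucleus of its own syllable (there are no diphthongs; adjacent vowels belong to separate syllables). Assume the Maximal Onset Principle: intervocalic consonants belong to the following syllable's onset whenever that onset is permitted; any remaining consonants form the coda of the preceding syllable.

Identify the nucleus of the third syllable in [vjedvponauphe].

a

The vowels are e, o, a, u, e — 5 nuclei, so 5 syllables.
The third nucleus (vowel 3 from the left) is /a/.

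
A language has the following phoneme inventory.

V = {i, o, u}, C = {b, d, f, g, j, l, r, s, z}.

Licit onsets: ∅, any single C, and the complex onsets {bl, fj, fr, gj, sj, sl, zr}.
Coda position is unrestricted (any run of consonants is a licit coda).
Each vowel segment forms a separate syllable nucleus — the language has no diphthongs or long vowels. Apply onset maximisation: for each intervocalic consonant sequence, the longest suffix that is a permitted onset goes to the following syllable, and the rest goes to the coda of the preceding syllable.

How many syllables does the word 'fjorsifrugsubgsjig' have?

Nuclei (vowels): o, i, u, u, i → 5 syllables.

5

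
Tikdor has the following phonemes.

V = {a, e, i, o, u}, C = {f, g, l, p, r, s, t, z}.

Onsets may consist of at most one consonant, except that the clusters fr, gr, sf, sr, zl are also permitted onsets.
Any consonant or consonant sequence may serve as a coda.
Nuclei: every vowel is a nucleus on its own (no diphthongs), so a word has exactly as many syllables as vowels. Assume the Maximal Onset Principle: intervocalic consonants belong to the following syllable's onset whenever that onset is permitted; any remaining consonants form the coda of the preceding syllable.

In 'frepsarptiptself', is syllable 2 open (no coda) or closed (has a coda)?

The vowels are e, a, i, e — 4 nuclei, so 4 syllables.
Between /e/ (V1) and /a/ (V2): /ps/ — longest licit onset from the right is /s/, leaving /p/ as coda.
Between /a/ (V2) and /i/ (V3): /rpt/ splits as /rp/ + /t/ (/t/ is the longest suffix that is a licit onset).
Between /i/ (V3) and /e/ (V4): /pts/ splits as /pt/ + /s/ (/s/ is the longest suffix that is a licit onset).
Syllabification: frep.sarp.tipt.self.
Syllable 2 is /sarp/ with coda /rp/, so it is closed.

closed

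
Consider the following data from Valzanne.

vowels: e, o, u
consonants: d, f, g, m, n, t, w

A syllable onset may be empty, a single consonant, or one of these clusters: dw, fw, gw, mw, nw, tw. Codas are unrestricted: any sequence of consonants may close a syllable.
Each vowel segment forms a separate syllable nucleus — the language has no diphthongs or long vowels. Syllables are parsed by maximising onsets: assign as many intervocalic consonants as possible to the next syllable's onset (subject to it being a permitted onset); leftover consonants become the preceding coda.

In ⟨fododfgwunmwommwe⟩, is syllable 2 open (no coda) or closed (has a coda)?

Nuclei (vowels): o, o, u, o, e → 5 syllables.
Between /o/ (V1) and /o/ (V2): /d/ is a single consonant, so it becomes the next onset.
Between /o/ (V2) and /u/ (V3): /dfgw/; trying suffixes from longest down, /gw/ is the first permitted one, so coda /df/ | onset /gw/.
Between /u/ (V3) and /o/ (V4): /nmw/ — longest licit onset from the right is /mw/, leaving /n/ as coda.
Between /o/ (V4) and /e/ (V5): /mmw/; trying suffixes from longest down, /mw/ is the first permitted one, so coda /m/ | onset /mw/.
Putting it together: fo.dodf.gwun.mwom.mwe.
Syllable 2 is /dodf/ with coda /df/, so it is closed.

closed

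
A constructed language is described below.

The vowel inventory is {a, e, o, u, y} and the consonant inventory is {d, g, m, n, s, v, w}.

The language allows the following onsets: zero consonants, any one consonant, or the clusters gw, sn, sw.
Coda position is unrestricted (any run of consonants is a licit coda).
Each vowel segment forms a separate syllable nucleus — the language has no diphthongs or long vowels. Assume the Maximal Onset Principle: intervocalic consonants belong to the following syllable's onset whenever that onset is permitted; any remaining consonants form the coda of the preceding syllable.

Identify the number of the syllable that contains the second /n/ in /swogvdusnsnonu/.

3

The vowels are o, u, o, u — 4 nuclei, so 4 syllables.
Between /o/ (V1) and /u/ (V2): /gvd/ — longest licit onset from the right is /d/, leaving /gv/ as coda.
Between /u/ (V2) and /o/ (V3): /snsn/ — longest licit onset from the right is /sn/, leaving /sn/ as coda.
Between /o/ (V3) and /u/ (V4): /n/ → onset of the next syllable (single consonants are always licit onsets).
So the parse is swogv.dusn.sno.nu.
The second /n/ is in the onset of syllable 3 (/sno/).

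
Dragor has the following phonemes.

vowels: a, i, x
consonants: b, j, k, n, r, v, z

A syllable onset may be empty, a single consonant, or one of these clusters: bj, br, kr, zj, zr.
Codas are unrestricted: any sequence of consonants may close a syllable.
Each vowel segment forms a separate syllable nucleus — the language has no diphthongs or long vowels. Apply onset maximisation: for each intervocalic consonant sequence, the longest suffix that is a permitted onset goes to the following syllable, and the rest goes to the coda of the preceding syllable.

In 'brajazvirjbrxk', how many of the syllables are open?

1

Vowels present: a, a, i, x; each is a nucleus, giving 4 syllables.
V1 /a/ – V2 /a/: just /j/ — single C goes to the following onset.
V2 /a/ – V3 /i/: cluster /zv/ — the longest permitted-onset suffix is /v/; onset = /v/, preceding coda = /z/.
V3 /i/ – V4 /x/: cluster /rjbr/ — the longest permitted-onset suffix is /br/; onset = /br/, preceding coda = /rj/.
So the parse is bra.jaz.virj.brxk.
Classifying each syllable: /bra/ (open), /jaz/ (closed), /virj/ (closed), /brxk/ (closed).
Open syllables: 1.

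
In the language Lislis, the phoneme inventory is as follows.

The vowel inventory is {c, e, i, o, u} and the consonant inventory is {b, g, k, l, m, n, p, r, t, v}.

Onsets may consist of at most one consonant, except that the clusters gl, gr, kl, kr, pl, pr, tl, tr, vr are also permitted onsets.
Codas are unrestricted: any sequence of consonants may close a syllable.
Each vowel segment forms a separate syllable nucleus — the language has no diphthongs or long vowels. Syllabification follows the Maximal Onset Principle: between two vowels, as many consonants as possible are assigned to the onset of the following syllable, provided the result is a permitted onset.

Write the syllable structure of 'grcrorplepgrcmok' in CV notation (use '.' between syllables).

CCV.CVC.CCVC.CCV.CVC

Nuclei (vowels): c, o, e, c, o → 5 syllables.
V1 /c/ – V2 /o/: just /r/ — single C goes to the following onset.
V2 /o/ – V3 /e/: /rpl/ — longest licit onset from the right is /pl/, leaving /r/ as coda.
V3 /e/ – V4 /c/: cluster /pgr/ — the longest permitted-onset suffix is /gr/; onset = /gr/, preceding coda = /p/.
V4 /c/ – V5 /o/: /m/ → onset of the next syllable (single consonants are always licit onsets).
Result: grc.ror.plep.grc.mok.
Mapping each syllable to C/V: /grc/ → CCV, /ror/ → CVC, /plep/ → CCVC, /grc/ → CCV, /mok/ → CVC.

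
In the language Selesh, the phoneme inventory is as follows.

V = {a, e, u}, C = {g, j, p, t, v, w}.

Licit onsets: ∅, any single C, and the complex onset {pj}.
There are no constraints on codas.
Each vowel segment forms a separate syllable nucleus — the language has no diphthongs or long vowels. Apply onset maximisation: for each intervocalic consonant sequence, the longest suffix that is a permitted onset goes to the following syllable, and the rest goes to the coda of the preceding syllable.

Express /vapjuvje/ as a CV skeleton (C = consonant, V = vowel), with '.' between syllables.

CV.CCVC.CV

Nuclei (vowels): a, u, e → 3 syllables.
Between /a/ (V1) and /u/ (V2): /pj/ — entire cluster is a permitted onset → onset /pj/, coda ∅.
Between /u/ (V2) and /e/ (V3): cluster /vj/ — the longest permitted-onset suffix is /j/; onset = /j/, preceding coda = /v/.
So the parse is va.pjuv.je.
Mapping each syllable to C/V: /va/ → CV, /pjuv/ → CCVC, /je/ → CV.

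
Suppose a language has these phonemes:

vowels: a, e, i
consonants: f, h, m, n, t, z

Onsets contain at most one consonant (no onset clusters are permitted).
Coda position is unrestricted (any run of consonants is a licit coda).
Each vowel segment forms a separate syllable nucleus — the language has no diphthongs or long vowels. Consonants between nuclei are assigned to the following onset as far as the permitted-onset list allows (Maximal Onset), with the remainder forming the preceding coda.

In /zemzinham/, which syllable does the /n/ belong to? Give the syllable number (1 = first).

Vowels present: e, i, a; each is a nucleus, giving 3 syllables.
V1 /e/ – V2 /i/: cluster /mz/ — the longest permitted-onset suffix is /z/; onset = /z/, preceding coda = /m/.
V2 /i/ – V3 /a/: /nh/; trying suffixes from longest down, /h/ is the first permitted one, so coda /n/ | onset /h/.
Putting it together: zem.zin.ham.
The /n/ is in the coda of syllable 2 (/zin/).

2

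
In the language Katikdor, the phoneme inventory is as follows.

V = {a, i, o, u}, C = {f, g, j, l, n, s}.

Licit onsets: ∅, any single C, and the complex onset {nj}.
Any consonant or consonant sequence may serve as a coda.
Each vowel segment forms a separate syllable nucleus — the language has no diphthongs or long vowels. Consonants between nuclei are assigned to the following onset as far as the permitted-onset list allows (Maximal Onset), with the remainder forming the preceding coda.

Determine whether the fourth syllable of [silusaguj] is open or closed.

Nuclei (vowels): i, u, a, u → 4 syllables.
V1 /i/ – V2 /u/: just /l/ — single C goes to the following onset.
V2 /u/ – V3 /a/: just /s/ — single C goes to the following onset.
V3 /a/ – V4 /u/: /g/ → onset of the next syllable (single consonants are always licit onsets).
Result: si.lu.sa.guj.
Syllable 4 is /guj/ with coda /j/, so it is closed.

closed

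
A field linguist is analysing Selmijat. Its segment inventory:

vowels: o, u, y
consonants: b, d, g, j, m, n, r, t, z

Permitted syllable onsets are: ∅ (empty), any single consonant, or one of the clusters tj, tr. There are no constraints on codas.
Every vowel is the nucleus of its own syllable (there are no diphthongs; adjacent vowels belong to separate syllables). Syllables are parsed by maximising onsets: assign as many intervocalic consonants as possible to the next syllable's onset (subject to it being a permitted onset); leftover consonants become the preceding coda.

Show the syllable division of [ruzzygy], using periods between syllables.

ruz.zy.gy

Vowels present: u, y, y; each is a nucleus, giving 3 syllables.
V1 /u/ – V2 /y/: /zz/ — longest licit onset from the right is /z/, leaving /z/ as coda.
V2 /y/ – V3 /y/: /g/ is a single consonant, so it becomes the next onset.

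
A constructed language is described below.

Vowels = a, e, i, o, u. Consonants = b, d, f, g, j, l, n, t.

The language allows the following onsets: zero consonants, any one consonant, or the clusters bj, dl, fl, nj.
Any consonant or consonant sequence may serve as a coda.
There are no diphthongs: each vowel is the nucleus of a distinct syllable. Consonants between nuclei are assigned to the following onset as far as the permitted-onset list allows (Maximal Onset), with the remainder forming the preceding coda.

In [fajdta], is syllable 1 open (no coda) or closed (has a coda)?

Nuclei (vowels): a, a → 2 syllables.
/a…a/ gap (V1→V2): /jdt/; trying suffixes from longest down, /t/ is the first permitted one, so coda /jd/ | onset /t/.
Putting it together: fajd.ta.
Syllable 1 is /fajd/ with coda /jd/, so it is closed.

closed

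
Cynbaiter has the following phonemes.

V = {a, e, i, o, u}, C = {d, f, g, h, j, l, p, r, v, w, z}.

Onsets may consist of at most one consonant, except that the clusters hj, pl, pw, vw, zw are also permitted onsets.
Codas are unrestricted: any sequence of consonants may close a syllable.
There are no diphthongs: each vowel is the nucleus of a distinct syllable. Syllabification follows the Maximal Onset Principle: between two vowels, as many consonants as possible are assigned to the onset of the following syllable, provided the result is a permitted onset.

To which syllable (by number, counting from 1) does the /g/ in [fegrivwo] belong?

Nuclei (vowels): e, i, o → 3 syllables.
V1 /e/ – V2 /i/: /gr/; trying suffixes from longest down, /r/ is the first permitted one, so coda /g/ | onset /r/.
V2 /i/ – V3 /o/: cluster /vw/ — /vw/ is itself a permitted onset, so the whole cluster goes right; preceding coda = ∅.
So the parse is feg.ri.vwo.
The /g/ is in the coda of syllable 1 (/feg/).

1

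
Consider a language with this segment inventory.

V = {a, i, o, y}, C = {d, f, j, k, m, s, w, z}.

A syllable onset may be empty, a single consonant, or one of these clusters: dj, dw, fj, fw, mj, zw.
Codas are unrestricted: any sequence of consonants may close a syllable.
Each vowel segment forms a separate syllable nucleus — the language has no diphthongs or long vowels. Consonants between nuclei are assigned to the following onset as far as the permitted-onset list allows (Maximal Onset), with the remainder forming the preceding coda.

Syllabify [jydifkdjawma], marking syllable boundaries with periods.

The vowels are y, i, a, a — 4 nuclei, so 4 syllables.
σ1/σ2 boundary: just /d/ — single C goes to the following onset.
σ2/σ3 boundary: /fkdj/; trying suffixes from longest down, /dj/ is the first permitted one, so coda /fk/ | onset /dj/.
σ3/σ4 boundary: /wm/ — longest licit onset from the right is /m/, leaving /w/ as coda.

jy.difk.djaw.ma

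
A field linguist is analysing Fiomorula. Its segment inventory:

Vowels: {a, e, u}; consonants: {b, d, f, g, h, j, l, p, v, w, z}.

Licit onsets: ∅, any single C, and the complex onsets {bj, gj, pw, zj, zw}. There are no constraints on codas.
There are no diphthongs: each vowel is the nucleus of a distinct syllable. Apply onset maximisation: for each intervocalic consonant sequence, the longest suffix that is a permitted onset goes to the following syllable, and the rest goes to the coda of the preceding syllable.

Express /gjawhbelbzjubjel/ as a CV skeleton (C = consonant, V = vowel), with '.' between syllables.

CCVCC.CVCC.CCV.CCVC

The vowels are a, e, u, e — 4 nuclei, so 4 syllables.
Between /a/ (V1) and /e/ (V2): /whb/ — longest licit onset from the right is /b/, leaving /wh/ as coda.
Between /e/ (V2) and /u/ (V3): /lbzj/ splits as /lb/ + /zj/ (/zj/ is the longest suffix that is a licit onset).
Between /u/ (V3) and /e/ (V4): /bj/ — entire cluster is a permitted onset → onset /bj/, coda ∅.
Syllabification: gjawh.belb.zju.bjel.
Mapping each syllable to C/V: /gjawh/ → CCVCC, /belb/ → CVCC, /zju/ → CCV, /bjel/ → CCVC.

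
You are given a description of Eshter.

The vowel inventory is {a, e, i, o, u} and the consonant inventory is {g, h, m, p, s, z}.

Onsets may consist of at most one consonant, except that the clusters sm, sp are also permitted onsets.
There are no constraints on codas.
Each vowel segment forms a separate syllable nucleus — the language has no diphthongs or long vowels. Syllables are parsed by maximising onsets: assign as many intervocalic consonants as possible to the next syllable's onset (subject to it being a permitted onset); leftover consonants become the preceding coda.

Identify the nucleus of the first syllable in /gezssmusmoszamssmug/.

The vowels are e, u, o, a, u — 5 nuclei, so 5 syllables.
The first nucleus (vowel 1 from the left) is /e/.

e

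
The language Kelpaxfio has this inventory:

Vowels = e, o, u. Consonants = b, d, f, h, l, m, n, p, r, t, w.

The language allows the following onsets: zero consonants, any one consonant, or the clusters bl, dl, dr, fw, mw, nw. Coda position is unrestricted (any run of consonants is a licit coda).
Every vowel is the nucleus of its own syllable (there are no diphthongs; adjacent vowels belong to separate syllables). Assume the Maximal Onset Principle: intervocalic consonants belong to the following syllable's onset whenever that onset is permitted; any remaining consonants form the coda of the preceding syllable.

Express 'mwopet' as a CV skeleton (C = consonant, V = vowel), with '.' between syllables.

Vowels present: o, e; each is a nucleus, giving 2 syllables.
Between /o/ (V1) and /e/ (V2): just /p/ — single C goes to the following onset.
So the parse is mwo.pet.
Mapping each syllable to C/V: /mwo/ → CCV, /pet/ → CVC.

CCV.CVC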